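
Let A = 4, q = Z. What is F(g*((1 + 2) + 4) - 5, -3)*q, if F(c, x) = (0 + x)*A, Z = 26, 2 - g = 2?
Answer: -312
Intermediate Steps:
g = 0 (g = 2 - 1*2 = 2 - 2 = 0)
q = 26
F(c, x) = 4*x (F(c, x) = (0 + x)*4 = x*4 = 4*x)
F(g*((1 + 2) + 4) - 5, -3)*q = (4*(-3))*26 = -12*26 = -312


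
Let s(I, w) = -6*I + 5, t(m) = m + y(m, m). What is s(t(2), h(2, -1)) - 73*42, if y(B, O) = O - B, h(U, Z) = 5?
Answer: -3073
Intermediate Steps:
t(m) = m (t(m) = m + (m - m) = m + 0 = m)
s(I, w) = 5 - 6*I
s(t(2), h(2, -1)) - 73*42 = (5 - 6*2) - 73*42 = (5 - 12) - 3066 = -7 - 3066 = -3073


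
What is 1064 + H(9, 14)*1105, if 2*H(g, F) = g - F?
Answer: -3397/2 ≈ -1698.5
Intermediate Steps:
H(g, F) = g/2 - F/2 (H(g, F) = (g - F)/2 = g/2 - F/2)
1064 + H(9, 14)*1105 = 1064 + ((½)*9 - ½*14)*1105 = 1064 + (9/2 - 7)*1105 = 1064 - 5/2*1105 = 1064 - 5525/2 = -3397/2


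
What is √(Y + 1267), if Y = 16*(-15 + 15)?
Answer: √1267 ≈ 35.595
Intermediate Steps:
Y = 0 (Y = 16*0 = 0)
√(Y + 1267) = √(0 + 1267) = √1267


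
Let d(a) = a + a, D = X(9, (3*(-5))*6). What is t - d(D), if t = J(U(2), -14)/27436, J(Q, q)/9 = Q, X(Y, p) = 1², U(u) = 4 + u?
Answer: -27409/13718 ≈ -1.9980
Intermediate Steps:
X(Y, p) = 1
J(Q, q) = 9*Q
D = 1
d(a) = 2*a
t = 27/13718 (t = (9*(4 + 2))/27436 = (9*6)*(1/27436) = 54*(1/27436) = 27/13718 ≈ 0.0019682)
t - d(D) = 27/13718 - 2 = -27409/13718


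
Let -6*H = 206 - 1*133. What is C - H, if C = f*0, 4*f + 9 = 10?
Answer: 73/6 ≈ 12.167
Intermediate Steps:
f = ¼ (f = -9/4 + (¼)*10 = -9/4 + 5/2 = ¼ ≈ 0.25000)
H = -73/6 (H = -(206 - 1*133)/6 = -(206 - 133)/6 = -⅙*73 = -73/6 ≈ -12.167)
C = 0 (C = (¼)*0 = 0)
C - H = 0 - 1*(-73/6) = 0 + 73/6 = 73/6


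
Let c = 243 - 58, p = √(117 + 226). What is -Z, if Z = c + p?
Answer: -185 - 7*√7 ≈ -203.52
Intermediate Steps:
p = 7*√7 (p = √343 = 7*√7 ≈ 18.520)
c = 185
Z = 185 + 7*√7 ≈ 203.52
-Z = -(185 + 7*√7) = -185 - 7*√7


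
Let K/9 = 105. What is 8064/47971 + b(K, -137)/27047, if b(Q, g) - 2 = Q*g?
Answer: -23136535/5009543 ≈ -4.6185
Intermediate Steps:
K = 945 (K = 9*105 = 945)
b(Q, g) = 2 + Q*g
8064/47971 + b(K, -137)/27047 = 8064/47971 + (2 + 945*(-137))/27047 = 8064*(1/47971) + (2 - 129465)*(1/27047) = 1152/6853 - 129463*1/27047 = 1152/6853 - 3499/731 = -23136535/5009543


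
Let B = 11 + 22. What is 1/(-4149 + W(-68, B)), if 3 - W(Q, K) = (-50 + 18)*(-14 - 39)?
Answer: -1/5842 ≈ -0.00017117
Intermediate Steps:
B = 33
W(Q, K) = -1693 (W(Q, K) = 3 - (-50 + 18)*(-14 - 39) = 3 - (-32)*(-53) = 3 - 1*1696 = 3 - 1696 = -1693)
1/(-4149 + W(-68, B)) = 1/(-4149 - 1693) = 1/(-5842) = -1/5842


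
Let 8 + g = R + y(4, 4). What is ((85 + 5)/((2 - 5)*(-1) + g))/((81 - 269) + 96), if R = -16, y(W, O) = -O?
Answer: 9/230 ≈ 0.039130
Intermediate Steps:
g = -28 (g = -8 + (-16 - 1*4) = -8 + (-16 - 4) = -8 - 20 = -28)
((85 + 5)/((2 - 5)*(-1) + g))/((81 - 269) + 96) = ((85 + 5)/((2 - 5)*(-1) - 28))/((81 - 269) + 96) = (90/(-3*(-1) - 28))/(-188 + 96) = (90/(3 - 28))/(-92) = (90/(-25))*(-1/92) = (90*(-1/25))*(-1/92) = -18/5*(-1/92) = 9/230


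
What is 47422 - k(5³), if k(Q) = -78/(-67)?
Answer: 3177196/67 ≈ 47421.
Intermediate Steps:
k(Q) = 78/67 (k(Q) = -78*(-1/67) = 78/67)
47422 - k(5³) = 47422 - 1*78/67 = 47422 - 78/67 = 3177196/67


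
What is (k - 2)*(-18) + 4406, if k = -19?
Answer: 4784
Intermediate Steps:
(k - 2)*(-18) + 4406 = (-19 - 2)*(-18) + 4406 = -21*(-18) + 4406 = 378 + 4406 = 4784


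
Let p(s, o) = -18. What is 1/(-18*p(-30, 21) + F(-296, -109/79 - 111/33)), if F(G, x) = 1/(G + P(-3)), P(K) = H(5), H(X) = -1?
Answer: 297/96227 ≈ 0.0030865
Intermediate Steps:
P(K) = -1
F(G, x) = 1/(-1 + G) (F(G, x) = 1/(G - 1) = 1/(-1 + G))
1/(-18*p(-30, 21) + F(-296, -109/79 - 111/33)) = 1/(-18*(-18) + 1/(-1 - 296)) = 1/(324 + 1/(-297)) = 1/(324 - 1/297) = 1/(96227/297) = 297/96227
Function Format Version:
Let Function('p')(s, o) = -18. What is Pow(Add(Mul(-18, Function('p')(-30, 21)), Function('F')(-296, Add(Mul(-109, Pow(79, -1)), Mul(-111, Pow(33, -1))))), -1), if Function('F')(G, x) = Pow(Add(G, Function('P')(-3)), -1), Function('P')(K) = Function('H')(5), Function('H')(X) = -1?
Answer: Rational(297, 96227) ≈ 0.0030865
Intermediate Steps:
Function('P')(K) = -1
Function('F')(G, x) = Pow(Add(-1, G), -1) (Function('F')(G, x) = Pow(Add(G, -1), -1) = Pow(Add(-1, G), -1))
Pow(Add(Mul(-18, Function('p')(-30, 21)), Function('F')(-296, Add(Mul(-109, Pow(79, -1)), Mul(-111, Pow(33, -1))))), -1) = Pow(Add(Mul(-18, -18), Pow(Add(-1, -296), -1)), -1) = Pow(Add(324, Pow(-297, -1)), -1) = Pow(Add(324, Rational(-1, 297)), -1) = Pow(Rational(96227, 297), -1) = Rational(297, 96227)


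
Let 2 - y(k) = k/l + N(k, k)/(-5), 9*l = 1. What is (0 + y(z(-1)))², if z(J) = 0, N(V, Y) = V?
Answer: 4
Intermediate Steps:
l = ⅑ (l = (⅑)*1 = ⅑ ≈ 0.11111)
y(k) = 2 - 44*k/5 (y(k) = 2 - (k/(⅑) + k/(-5)) = 2 - (k*9 + k*(-⅕)) = 2 - (9*k - k/5) = 2 - 44*k/5)
(0 + y(z(-1)))² = (0 + (2 - 44/5*0))² = (0 + (2 + 0))² = (0 + 2)² = 2² = 4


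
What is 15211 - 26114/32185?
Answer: 489539921/32185 ≈ 15210.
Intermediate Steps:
15211 - 26114/32185 = 489539921/32185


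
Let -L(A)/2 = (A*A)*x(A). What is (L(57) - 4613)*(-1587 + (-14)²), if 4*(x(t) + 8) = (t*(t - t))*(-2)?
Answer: -65893061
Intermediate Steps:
x(t) = -8 (x(t) = -8 + ((t*(t - t))*(-2))/4 = -8 + ((t*0)*(-2))/4 = -8 + (0*(-2))/4 = -8 + (¼)*0 = -8 + 0 = -8)
L(A) = 16*A² (L(A) = -2*A*A*(-8) = -2*A²*(-8) = -(-16)*A² = 16*A²)
(L(57) - 4613)*(-1587 + (-14)²) = (16*57² - 4613)*(-1587 + (-14)²) = (16*3249 - 4613)*(-1587 + 196) = (51984 - 4613)*(-1391) = 47371*(-1391) = -65893061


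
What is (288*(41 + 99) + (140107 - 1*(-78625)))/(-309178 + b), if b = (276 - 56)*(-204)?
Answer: -129526/177029 ≈ -0.73167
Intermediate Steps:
b = -44880 (b = 220*(-204) = -44880)
(288*(41 + 99) + (140107 - 1*(-78625)))/(-309178 + b) = (288*(41 + 99) + (140107 - 1*(-78625)))/(-309178 - 44880) = (288*140 + (140107 + 78625))/(-354058) = (40320 + 218732)*(-1/354058) = 259052*(-1/354058) = -129526/177029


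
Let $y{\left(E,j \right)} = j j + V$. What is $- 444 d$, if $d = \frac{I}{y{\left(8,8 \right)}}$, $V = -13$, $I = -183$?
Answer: $\frac{27084}{17} \approx 1593.2$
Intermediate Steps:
$y{\left(E,j \right)} = -13 + j^{2}$ ($y{\left(E,j \right)} = j j - 13 = j^{2} - 13 = -13 + j^{2}$)
$d = - \frac{61}{17}$ ($d = - \frac{183}{-13 + 8^{2}} = - \frac{183}{-13 + 64} = - \frac{183}{51} = \left(-183\right) \frac{1}{51} = - \frac{61}{17} \approx -3.5882$)
$- 444 d = \left(-444\right) \left(- \frac{61}{17}\right) = \frac{27084}{17}$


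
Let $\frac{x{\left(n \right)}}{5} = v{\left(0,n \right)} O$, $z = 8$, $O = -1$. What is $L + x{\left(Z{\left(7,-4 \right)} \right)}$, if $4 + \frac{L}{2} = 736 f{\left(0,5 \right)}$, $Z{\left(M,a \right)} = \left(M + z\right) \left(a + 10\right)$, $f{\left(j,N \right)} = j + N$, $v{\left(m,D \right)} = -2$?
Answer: $7362$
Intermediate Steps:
$f{\left(j,N \right)} = N + j$
$Z{\left(M,a \right)} = \left(8 + M\right) \left(10 + a\right)$ ($Z{\left(M,a \right)} = \left(M + 8\right) \left(a + 10\right) = \left(8 + M\right) \left(10 + a\right)$)
$L = 7352$ ($L = -8 + 2 \cdot 736 \left(5 + 0\right) = -8 + 2 \cdot 736 \cdot 5 = -8 + 2 \cdot 3680 = -8 + 7360 = 7352$)
$x{\left(n \right)} = 10$ ($x{\left(n \right)} = 5 \left(\left(-2\right) \left(-1\right)\right) = 5 \cdot 2 = 10$)
$L + x{\left(Z{\left(7,-4 \right)} \right)} = 7352 + 10 = 7362$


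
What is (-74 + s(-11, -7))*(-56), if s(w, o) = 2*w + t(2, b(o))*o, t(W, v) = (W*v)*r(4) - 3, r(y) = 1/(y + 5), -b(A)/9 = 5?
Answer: 280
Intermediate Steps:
b(A) = -45 (b(A) = -9*5 = -45)
r(y) = 1/(5 + y)
t(W, v) = -3 + W*v/9 (t(W, v) = (W*v)/(5 + 4) - 3 = (W*v)/9 - 3 = (W*v)*(⅑) - 3 = W*v/9 - 3 = -3 + W*v/9)
s(w, o) = -13*o + 2*w (s(w, o) = 2*w + (-3 + (⅑)*2*(-45))*o = 2*w + (-3 - 10)*o = 2*w - 13*o = -13*o + 2*w)
(-74 + s(-11, -7))*(-56) = (-74 + (-13*(-7) + 2*(-11)))*(-56) = (-74 + (91 - 22))*(-56) = (-74 + 69)*(-56) = -5*(-56) = 280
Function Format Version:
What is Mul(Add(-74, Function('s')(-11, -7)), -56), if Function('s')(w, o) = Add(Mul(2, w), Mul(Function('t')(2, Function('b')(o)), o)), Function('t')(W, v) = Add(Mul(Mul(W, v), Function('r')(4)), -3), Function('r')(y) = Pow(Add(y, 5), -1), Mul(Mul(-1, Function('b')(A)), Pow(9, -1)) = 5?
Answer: 280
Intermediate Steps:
Function('b')(A) = -45 (Function('b')(A) = Mul(-9, 5) = -45)
Function('r')(y) = Pow(Add(5, y), -1)
Function('t')(W, v) = Add(-3, Mul(Rational(1, 9), W, v)) (Function('t')(W, v) = Add(Mul(Mul(W, v), Pow(Add(5, 4), -1)), -3) = Add(Mul(Mul(W, v), Pow(9, -1)), -3) = Add(Mul(Mul(W, v), Rational(1, 9)), -3) = Add(Mul(Rational(1, 9), W, v), -3) = Add(-3, Mul(Rational(1, 9), W, v)))
Function('s')(w, o) = Add(Mul(-13, o), Mul(2, w)) (Function('s')(w, o) = Add(Mul(2, w), Mul(Add(-3, Mul(Rational(1, 9), 2, -45)), o)) = Add(Mul(2, w), Mul(Add(-3, -10), o)) = Add(Mul(2, w), Mul(-13, o)) = Add(Mul(-13, o), Mul(2, w)))
Mul(Add(-74, Function('s')(-11, -7)), -56) = Mul(Add(-74, Add(Mul(-13, -7), Mul(2, -11))), -56) = Mul(Add(-74, Add(91, -22)), -56) = Mul(Add(-74, 69), -56) = Mul(-5, -56) = 280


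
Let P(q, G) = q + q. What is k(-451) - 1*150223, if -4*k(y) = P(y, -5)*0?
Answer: -150223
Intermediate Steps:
P(q, G) = 2*q
k(y) = 0 (k(y) = -2*y*0/4 = -¼*0 = 0)
k(-451) - 1*150223 = 0 - 1*150223 = 0 - 150223 = -150223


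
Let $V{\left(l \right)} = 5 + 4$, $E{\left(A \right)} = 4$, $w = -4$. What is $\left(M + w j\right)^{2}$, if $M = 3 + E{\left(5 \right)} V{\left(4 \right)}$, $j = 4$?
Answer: $529$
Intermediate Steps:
$V{\left(l \right)} = 9$
$M = 39$ ($M = 3 + 4 \cdot 9 = 3 + 36 = 39$)
$\left(M + w j\right)^{2} = \left(39 - 16\right)^{2} = 23^{2} = 529$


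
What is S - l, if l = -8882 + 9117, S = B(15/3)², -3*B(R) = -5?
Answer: -2090/9 ≈ -232.22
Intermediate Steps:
B(R) = 5/3 (B(R) = -⅓*(-5) = 5/3)
S = 25/9 (S = (5/3)² = 25/9 ≈ 2.7778)
l = 235
S - l = 25/9 - 1*235 = 25/9 - 235 = -2090/9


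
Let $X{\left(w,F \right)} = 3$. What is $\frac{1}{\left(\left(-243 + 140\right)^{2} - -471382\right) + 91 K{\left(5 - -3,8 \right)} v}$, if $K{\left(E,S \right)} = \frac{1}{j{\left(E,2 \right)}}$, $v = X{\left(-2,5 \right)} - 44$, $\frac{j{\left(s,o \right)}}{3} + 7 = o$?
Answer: $\frac{15}{7233596} \approx 2.0737 \cdot 10^{-6}$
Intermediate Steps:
$j{\left(s,o \right)} = -21 + 3 o$
$v = -41$ ($v = 3 - 44 = -41$)
$K{\left(E,S \right)} = - \frac{1}{15}$ ($K{\left(E,S \right)} = \frac{1}{-21 + 3 \cdot 2} = \frac{1}{-21 + 6} = \frac{1}{-15} = - \frac{1}{15}$)
$\frac{1}{\left(\left(-243 + 140\right)^{2} - -471382\right) + 91 K{\left(5 - -3,8 \right)} v} = \frac{1}{\left(\left(-243 + 140\right)^{2} - -471382\right) + 91 \left(- \frac{1}{15}\right) \left(-41\right)} = \frac{1}{\left(\left(-103\right)^{2} + 471382\right) - - \frac{3731}{15}} = \frac{1}{\left(10609 + 471382\right) + \frac{3731}{15}} = \frac{1}{481991 + \frac{3731}{15}} = \frac{1}{\frac{7233596}{15}} = \frac{15}{7233596}$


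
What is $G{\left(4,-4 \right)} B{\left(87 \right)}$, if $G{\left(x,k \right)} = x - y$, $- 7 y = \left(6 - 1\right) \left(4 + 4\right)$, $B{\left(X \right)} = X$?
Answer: $\frac{5916}{7} \approx 845.14$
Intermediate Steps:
$y = - \frac{40}{7}$ ($y = - \frac{\left(6 - 1\right) \left(4 + 4\right)}{7} = - \frac{5 \cdot 8}{7} = \left(- \frac{1}{7}\right) 40 = - \frac{40}{7} \approx -5.7143$)
$G{\left(x,k \right)} = \frac{40}{7} + x$ ($G{\left(x,k \right)} = x - - \frac{40}{7} = x + \frac{40}{7} = \frac{40}{7} + x$)
$G{\left(4,-4 \right)} B{\left(87 \right)} = \left(\frac{40}{7} + 4\right) 87 = \frac{68}{7} \cdot 87 = \frac{5916}{7}$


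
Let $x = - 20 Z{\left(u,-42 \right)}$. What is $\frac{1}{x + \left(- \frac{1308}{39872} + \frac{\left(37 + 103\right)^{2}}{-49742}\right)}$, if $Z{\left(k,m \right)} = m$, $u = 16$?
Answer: $\frac{35416304}{29734578329} \approx 0.0011911$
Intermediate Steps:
$x = 840$ ($x = \left(-20\right) \left(-42\right) = 840$)
$\frac{1}{x + \left(- \frac{1308}{39872} + \frac{\left(37 + 103\right)^{2}}{-49742}\right)} = \frac{1}{840 + \left(- \frac{1308}{39872} + \frac{\left(37 + 103\right)^{2}}{-49742}\right)} = \frac{1}{840 + \left(\left(-1308\right) \frac{1}{39872} + 140^{2} \left(- \frac{1}{49742}\right)\right)} = \frac{1}{840 + \left(- \frac{327}{9968} + 19600 \left(- \frac{1}{49742}\right)\right)} = \frac{1}{840 - \frac{15117031}{35416304}} = \frac{1}{\frac{29734578329}{35416304}} = \frac{35416304}{29734578329}$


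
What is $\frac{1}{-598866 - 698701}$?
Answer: $- \frac{1}{1297567} \approx -7.7067 \cdot 10^{-7}$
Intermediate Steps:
$\frac{1}{-598866 - 698701} = \frac{1}{-1297567} = - \frac{1}{1297567}$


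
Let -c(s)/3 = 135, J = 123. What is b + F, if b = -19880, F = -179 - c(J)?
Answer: -19654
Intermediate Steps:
c(s) = -405 (c(s) = -3*135 = -405)
F = 226 (F = -179 - 1*(-405) = -179 + 405 = 226)
b + F = -19880 + 226 = -19654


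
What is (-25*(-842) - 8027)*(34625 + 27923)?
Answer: 814562604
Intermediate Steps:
(-25*(-842) - 8027)*(34625 + 27923) = (21050 - 8027)*62548 = 13023*62548 = 814562604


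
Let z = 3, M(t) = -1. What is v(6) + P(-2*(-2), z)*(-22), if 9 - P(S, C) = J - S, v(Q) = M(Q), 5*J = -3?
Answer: -1501/5 ≈ -300.20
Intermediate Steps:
J = -⅗ (J = (⅕)*(-3) = -⅗ ≈ -0.60000)
v(Q) = -1
P(S, C) = 48/5 + S (P(S, C) = 9 - (-⅗ - S) = 9 + (⅗ + S) = 48/5 + S)
v(6) + P(-2*(-2), z)*(-22) = -1 + (48/5 - 2*(-2))*(-22) = -1 + (48/5 + 4)*(-22) = -1 + (68/5)*(-22) = -1 - 1496/5 = -1501/5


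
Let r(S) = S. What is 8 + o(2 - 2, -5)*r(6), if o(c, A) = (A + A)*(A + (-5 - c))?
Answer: 608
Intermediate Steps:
o(c, A) = 2*A*(-5 + A - c) (o(c, A) = (2*A)*(-5 + A - c) = 2*A*(-5 + A - c))
8 + o(2 - 2, -5)*r(6) = 8 + (2*(-5)*(-5 - 5 - (2 - 2)))*6 = 8 + (2*(-5)*(-5 - 5 - 1*0))*6 = 8 + (2*(-5)*(-5 - 5 + 0))*6 = 8 + (2*(-5)*(-10))*6 = 8 + 100*6 = 8 + 600 = 608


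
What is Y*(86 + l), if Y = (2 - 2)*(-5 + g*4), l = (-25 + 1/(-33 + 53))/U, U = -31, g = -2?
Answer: 0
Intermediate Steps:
l = 499/620 (l = (-25 + 1/(-33 + 53))/(-31) = (-25 + 1/20)*(-1/31) = -499/20*(-1/31) = 499/620 ≈ 0.80484)
Y = 0 (Y = (2 - 2)*(-5 - 2*4) = 0*(-5 - 8) = 0*(-13) = 0)
Y*(86 + l) = 0*(86 + 499/620) = 0*(53819/620) = 0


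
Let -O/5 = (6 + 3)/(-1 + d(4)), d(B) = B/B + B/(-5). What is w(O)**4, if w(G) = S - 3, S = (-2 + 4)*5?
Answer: 2401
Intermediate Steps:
S = 10 (S = 2*5 = 10)
d(B) = 1 - B/5 (d(B) = 1 + B*(-1/5) = 1 - B/5)
O = 225/4 (O = -5*(6 + 3)/(-1 + (1 - 1/5*4)) = -45/(-1 + (1 - 4/5)) = -45/(-1 + 1/5) = -45/(-4/5) = -45*(-5)/4 = -5*(-45/4) = 225/4 ≈ 56.250)
w(G) = 7 (w(G) = 10 - 3 = 7)
w(O)**4 = 7**4 = 2401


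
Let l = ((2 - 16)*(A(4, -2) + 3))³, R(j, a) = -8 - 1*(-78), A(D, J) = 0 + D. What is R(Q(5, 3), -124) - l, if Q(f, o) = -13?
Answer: 941262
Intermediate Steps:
A(D, J) = D
R(j, a) = 70 (R(j, a) = -8 + 78 = 70)
l = -941192 (l = ((2 - 16)*(4 + 3))³ = (-14*7)³ = (-98)³ = -941192)
R(Q(5, 3), -124) - l = 70 - 1*(-941192) = 70 + 941192 = 941262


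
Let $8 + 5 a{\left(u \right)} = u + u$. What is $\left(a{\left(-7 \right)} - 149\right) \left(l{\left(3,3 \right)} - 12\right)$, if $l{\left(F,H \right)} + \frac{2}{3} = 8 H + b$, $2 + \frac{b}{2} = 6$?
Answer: $- \frac{44486}{15} \approx -2965.7$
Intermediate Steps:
$b = 8$ ($b = -4 + 2 \cdot 6 = -4 + 12 = 8$)
$l{\left(F,H \right)} = \frac{22}{3} + 8 H$ ($l{\left(F,H \right)} = - \frac{2}{3} + \left(8 H + 8\right) = - \frac{2}{3} + \left(8 + 8 H\right) = \frac{22}{3} + 8 H$)
$a{\left(u \right)} = - \frac{8}{5} + \frac{2 u}{5}$ ($a{\left(u \right)} = - \frac{8}{5} + \frac{u + u}{5} = - \frac{8}{5} + \frac{2 u}{5}$)
$\left(a{\left(-7 \right)} - 149\right) \left(l{\left(3,3 \right)} - 12\right) = \left(\left(- \frac{8}{5} + \frac{2}{5} \left(-7\right)\right) - 149\right) \left(\left(\frac{22}{3} + 8 \cdot 3\right) - 12\right) = \left(\left(- \frac{8}{5} - \frac{14}{5}\right) - 149\right) \left(\left(\frac{22}{3} + 24\right) - 12\right) = \left(- \frac{22}{5} - 149\right) \left(\frac{94}{3} - 12\right) = \left(- \frac{767}{5}\right) \frac{58}{3} = - \frac{44486}{15}$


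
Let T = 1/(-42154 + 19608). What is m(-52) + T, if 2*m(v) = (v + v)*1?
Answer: -1172393/22546 ≈ -52.000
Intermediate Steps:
T = -1/22546 (T = 1/(-22546) = -1/22546 ≈ -4.4354e-5)
m(v) = v (m(v) = ((v + v)*1)/2 = ((2*v)*1)/2 = (2*v)/2 = v)
m(-52) + T = -52 - 1/22546 = -1172393/22546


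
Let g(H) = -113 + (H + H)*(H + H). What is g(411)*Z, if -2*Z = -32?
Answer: 10809136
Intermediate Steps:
g(H) = -113 + 4*H² (g(H) = -113 + (2*H)*(2*H) = -113 + 4*H²)
Z = 16 (Z = -½*(-32) = 16)
g(411)*Z = (-113 + 4*411²)*16 = (-113 + 4*168921)*16 = (-113 + 675684)*16 = 675571*16 = 10809136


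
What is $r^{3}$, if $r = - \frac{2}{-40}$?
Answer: $\frac{1}{8000} \approx 0.000125$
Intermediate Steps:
$r = \frac{1}{20}$ ($r = \left(-2\right) \left(- \frac{1}{40}\right) = \frac{1}{20} \approx 0.05$)
$r^{3} = \left(\frac{1}{20}\right)^{3} = \frac{1}{8000}$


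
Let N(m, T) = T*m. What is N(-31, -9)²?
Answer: 77841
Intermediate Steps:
N(-31, -9)² = (-9*(-31))² = 279² = 77841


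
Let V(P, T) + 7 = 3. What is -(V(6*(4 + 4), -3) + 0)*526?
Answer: 2104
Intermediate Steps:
V(P, T) = -4 (V(P, T) = -7 + 3 = -4)
-(V(6*(4 + 4), -3) + 0)*526 = -(-4 + 0)*526 = -1*(-4)*526 = 4*526 = 2104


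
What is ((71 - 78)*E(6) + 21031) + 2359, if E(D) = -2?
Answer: 23404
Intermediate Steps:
((71 - 78)*E(6) + 21031) + 2359 = ((71 - 78)*(-2) + 21031) + 2359 = (-7*(-2) + 21031) + 2359 = (14 + 21031) + 2359 = 21045 + 2359 = 23404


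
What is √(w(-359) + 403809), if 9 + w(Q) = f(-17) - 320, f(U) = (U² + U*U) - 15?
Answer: √404043 ≈ 635.64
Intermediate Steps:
f(U) = -15 + 2*U² (f(U) = (U² + U²) - 15 = 2*U² - 15 = -15 + 2*U²)
w(Q) = 234 (w(Q) = -9 + ((-15 + 2*(-17)²) - 320) = -9 + ((-15 + 2*289) - 320) = -9 + ((-15 + 578) - 320) = -9 + (563 - 320) = -9 + 243 = 234)
√(w(-359) + 403809) = √(234 + 403809) = √404043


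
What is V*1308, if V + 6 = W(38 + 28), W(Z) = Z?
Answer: 78480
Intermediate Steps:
V = 60 (V = -6 + (38 + 28) = -6 + 66 = 60)
V*1308 = 60*1308 = 78480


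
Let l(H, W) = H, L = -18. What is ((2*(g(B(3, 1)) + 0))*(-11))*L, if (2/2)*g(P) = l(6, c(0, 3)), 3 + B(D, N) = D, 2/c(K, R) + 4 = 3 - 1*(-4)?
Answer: 2376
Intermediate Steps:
c(K, R) = ⅔ (c(K, R) = 2/(-4 + (3 - 1*(-4))) = 2/(-4 + (3 + 4)) = 2/(-4 + 7) = 2/3 = 2*(⅓) = ⅔)
B(D, N) = -3 + D
g(P) = 6
((2*(g(B(3, 1)) + 0))*(-11))*L = ((2*(6 + 0))*(-11))*(-18) = ((2*6)*(-11))*(-18) = (12*(-11))*(-18) = -132*(-18) = 2376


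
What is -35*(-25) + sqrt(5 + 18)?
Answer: 875 + sqrt(23) ≈ 879.80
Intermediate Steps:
-35*(-25) + sqrt(5 + 18) = 875 + sqrt(23)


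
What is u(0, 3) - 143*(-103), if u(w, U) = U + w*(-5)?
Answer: 14732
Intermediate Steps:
u(w, U) = U - 5*w
u(0, 3) - 143*(-103) = (3 - 5*0) - 143*(-103) = (3 + 0) + 14729 = 3 + 14729 = 14732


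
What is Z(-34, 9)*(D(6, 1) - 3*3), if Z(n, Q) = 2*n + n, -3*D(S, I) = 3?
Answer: 1020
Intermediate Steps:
D(S, I) = -1 (D(S, I) = -⅓*3 = -1)
Z(n, Q) = 3*n
Z(-34, 9)*(D(6, 1) - 3*3) = (3*(-34))*(-1 - 3*3) = -102*(-1 - 9) = -102*(-10) = 1020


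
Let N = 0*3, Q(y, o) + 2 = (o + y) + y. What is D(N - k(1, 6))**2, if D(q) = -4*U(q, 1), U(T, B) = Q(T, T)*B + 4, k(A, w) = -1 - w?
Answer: 8464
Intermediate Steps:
Q(y, o) = -2 + o + 2*y (Q(y, o) = -2 + ((o + y) + y) = -2 + (o + 2*y) = -2 + o + 2*y)
U(T, B) = 4 + B*(-2 + 3*T) (U(T, B) = (-2 + T + 2*T)*B + 4 = (-2 + 3*T)*B + 4 = B*(-2 + 3*T) + 4 = 4 + B*(-2 + 3*T))
N = 0
D(q) = -8 - 12*q (D(q) = -4*(4 + 1*(-2 + 3*q)) = -4*(4 + (-2 + 3*q)) = -4*(2 + 3*q) = -8 - 12*q)
D(N - k(1, 6))**2 = (-8 - 12*(0 - (-1 - 1*6)))**2 = (-8 - 12*(0 - (-1 - 6)))**2 = (-8 - 12*(0 - 1*(-7)))**2 = (-8 - 12*(0 + 7))**2 = (-8 - 12*7)**2 = (-8 - 84)**2 = (-92)**2 = 8464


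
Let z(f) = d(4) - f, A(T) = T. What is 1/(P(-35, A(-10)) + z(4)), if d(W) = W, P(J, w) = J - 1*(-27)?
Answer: -1/8 ≈ -0.12500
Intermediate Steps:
P(J, w) = 27 + J (P(J, w) = J + 27 = 27 + J)
z(f) = 4 - f
1/(P(-35, A(-10)) + z(4)) = 1/((27 - 35) + (4 - 1*4)) = 1/(-8 + (4 - 4)) = 1/(-8 + 0) = 1/(-8) = -1/8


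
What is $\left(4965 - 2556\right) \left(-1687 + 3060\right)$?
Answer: $3307557$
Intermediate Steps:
$\left(4965 - 2556\right) \left(-1687 + 3060\right) = \left(4965 - 2556\right) 1373 = 2409 \cdot 1373 = 3307557$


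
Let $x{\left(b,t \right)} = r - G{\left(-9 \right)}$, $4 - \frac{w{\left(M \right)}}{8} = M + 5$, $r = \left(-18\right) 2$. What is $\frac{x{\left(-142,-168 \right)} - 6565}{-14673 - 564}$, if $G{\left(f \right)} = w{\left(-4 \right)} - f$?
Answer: $\frac{6634}{15237} \approx 0.43539$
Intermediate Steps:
$r = -36$
$w{\left(M \right)} = -8 - 8 M$ ($w{\left(M \right)} = 32 - 8 \left(M + 5\right) = 32 - 8 \left(5 + M\right) = 32 - \left(40 + 8 M\right) = -8 - 8 M$)
$G{\left(f \right)} = 24 - f$ ($G{\left(f \right)} = \left(-8 - -32\right) - f = \left(-8 + 32\right) - f = 24 - f$)
$x{\left(b,t \right)} = -69$ ($x{\left(b,t \right)} = -36 - \left(24 - -9\right) = -36 - \left(24 + 9\right) = -36 - 33 = -69$)
$\frac{x{\left(-142,-168 \right)} - 6565}{-14673 - 564} = \frac{-69 - 6565}{-14673 - 564} = - \frac{6634}{-15237} = \left(-6634\right) \left(- \frac{1}{15237}\right) = \frac{6634}{15237}$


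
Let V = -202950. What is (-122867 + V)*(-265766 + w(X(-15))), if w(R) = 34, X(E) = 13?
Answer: 86580003044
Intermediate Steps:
(-122867 + V)*(-265766 + w(X(-15))) = (-122867 - 202950)*(-265766 + 34) = -325817*(-265732) = 86580003044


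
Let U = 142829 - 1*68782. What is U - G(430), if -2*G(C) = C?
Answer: 74262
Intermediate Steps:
U = 74047 (U = 142829 - 68782 = 74047)
G(C) = -C/2
U - G(430) = 74047 - (-1)*430/2 = 74047 - 1*(-215) = 74047 + 215 = 74262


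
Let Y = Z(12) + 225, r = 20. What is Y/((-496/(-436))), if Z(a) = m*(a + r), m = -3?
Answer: 14061/124 ≈ 113.40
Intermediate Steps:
Z(a) = -60 - 3*a (Z(a) = -3*(a + 20) = -3*(20 + a) = -60 - 3*a)
Y = 129 (Y = (-60 - 3*12) + 225 = (-60 - 36) + 225 = -96 + 225 = 129)
Y/((-496/(-436))) = 129/((-496/(-436))) = 129/((-496*(-1/436))) = 129/(124/109) = 129*(109/124) = 14061/124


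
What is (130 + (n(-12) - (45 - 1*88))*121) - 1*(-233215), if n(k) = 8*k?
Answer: 226932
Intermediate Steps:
(130 + (n(-12) - (45 - 1*88))*121) - 1*(-233215) = (130 + (8*(-12) - (45 - 1*88))*121) - 1*(-233215) = (130 + (-96 - (45 - 88))*121) + 233215 = (130 + (-96 - 1*(-43))*121) + 233215 = (130 + (-96 + 43)*121) + 233215 = (130 - 53*121) + 233215 = (130 - 6413) + 233215 = -6283 + 233215 = 226932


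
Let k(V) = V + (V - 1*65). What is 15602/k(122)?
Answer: 15602/179 ≈ 87.162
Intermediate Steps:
k(V) = -65 + 2*V (k(V) = V + (V - 65) = V + (-65 + V) = -65 + 2*V)
15602/k(122) = 15602/(-65 + 2*122) = 15602/(-65 + 244) = 15602/179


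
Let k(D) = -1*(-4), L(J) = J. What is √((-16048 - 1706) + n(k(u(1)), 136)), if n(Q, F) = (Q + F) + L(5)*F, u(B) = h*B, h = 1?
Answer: I*√16934 ≈ 130.13*I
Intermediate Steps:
u(B) = B (u(B) = 1*B = B)
k(D) = 4
n(Q, F) = Q + 6*F (n(Q, F) = (Q + F) + 5*F = (F + Q) + 5*F = Q + 6*F)
√((-16048 - 1706) + n(k(u(1)), 136)) = √((-16048 - 1706) + (4 + 6*136)) = √(-17754 + (4 + 816)) = √(-17754 + 820) = √(-16934) = I*√16934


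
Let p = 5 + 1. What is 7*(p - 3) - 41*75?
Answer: -3054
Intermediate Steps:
p = 6
7*(p - 3) - 41*75 = 7*(6 - 3) - 41*75 = 7*3 - 3075 = 21 - 3075 = -3054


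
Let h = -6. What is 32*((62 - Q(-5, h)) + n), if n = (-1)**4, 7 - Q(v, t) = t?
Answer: 1600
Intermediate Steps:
Q(v, t) = 7 - t
n = 1
32*((62 - Q(-5, h)) + n) = 32*((62 - (7 - 1*(-6))) + 1) = 32*((62 - (7 + 6)) + 1) = 32*((62 - 1*13) + 1) = 32*((62 - 13) + 1) = 32*(49 + 1) = 32*50 = 1600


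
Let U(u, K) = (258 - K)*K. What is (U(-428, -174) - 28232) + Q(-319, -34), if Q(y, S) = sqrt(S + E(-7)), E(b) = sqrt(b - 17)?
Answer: -103400 + sqrt(-34 + 2*I*sqrt(6)) ≈ -1.034e+5 + 5.846*I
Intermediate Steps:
E(b) = sqrt(-17 + b)
U(u, K) = K*(258 - K)
Q(y, S) = sqrt(S + 2*I*sqrt(6)) (Q(y, S) = sqrt(S + sqrt(-17 - 7)) = sqrt(S + sqrt(-24)) = sqrt(S + 2*I*sqrt(6)))
(U(-428, -174) - 28232) + Q(-319, -34) = (-174*(258 - 1*(-174)) - 28232) + sqrt(-34 + 2*I*sqrt(6)) = (-174*(258 + 174) - 28232) + sqrt(-34 + 2*I*sqrt(6)) = (-174*432 - 28232) + sqrt(-34 + 2*I*sqrt(6)) = (-75168 - 28232) + sqrt(-34 + 2*I*sqrt(6)) = -103400 + sqrt(-34 + 2*I*sqrt(6))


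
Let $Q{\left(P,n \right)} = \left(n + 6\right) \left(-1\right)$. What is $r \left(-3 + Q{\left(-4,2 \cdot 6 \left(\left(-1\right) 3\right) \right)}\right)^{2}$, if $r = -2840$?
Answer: $-2070360$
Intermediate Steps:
$Q{\left(P,n \right)} = -6 - n$ ($Q{\left(P,n \right)} = \left(6 + n\right) \left(-1\right) = -6 - n$)
$r \left(-3 + Q{\left(-4,2 \cdot 6 \left(\left(-1\right) 3\right) \right)}\right)^{2} = - 2840 \left(-3 - \left(6 + 2 \cdot 6 \left(\left(-1\right) 3\right)\right)\right)^{2} = - 2840 \left(-3 - \left(6 + 12 \left(-3\right)\right)\right)^{2} = - 2840 \left(-3 - -30\right)^{2} = - 2840 \left(-3 + \left(-6 + 36\right)\right)^{2} = - 2840 \left(-3 + 30\right)^{2} = - 2840 \cdot 27^{2} = \left(-2840\right) 729 = -2070360$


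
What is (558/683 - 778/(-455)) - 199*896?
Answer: -55409857296/310765 ≈ -1.7830e+5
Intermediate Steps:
(558/683 - 778/(-455)) - 199*896 = (558*(1/683) - 778*(-1/455)) - 178304 = (558/683 + 778/455) - 178304 = 785264/310765 - 178304 = -55409857296/310765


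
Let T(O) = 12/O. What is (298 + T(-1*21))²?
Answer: 4334724/49 ≈ 88464.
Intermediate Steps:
(298 + T(-1*21))² = (298 + 12/((-1*21)))² = (298 + 12/(-21))² = (298 + 12*(-1/21))² = (298 - 4/7)² = (2082/7)² = 4334724/49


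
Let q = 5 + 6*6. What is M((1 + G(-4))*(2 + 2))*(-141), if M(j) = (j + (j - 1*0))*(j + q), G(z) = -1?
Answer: 0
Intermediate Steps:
q = 41 (q = 5 + 36 = 41)
M(j) = 2*j*(41 + j) (M(j) = (j + (j - 1*0))*(j + 41) = (j + (j + 0))*(41 + j) = (j + j)*(41 + j) = (2*j)*(41 + j) = 2*j*(41 + j))
M((1 + G(-4))*(2 + 2))*(-141) = (2*((1 - 1)*(2 + 2))*(41 + (1 - 1)*(2 + 2)))*(-141) = (2*(0*4)*(41 + 0*4))*(-141) = (2*0*(41 + 0))*(-141) = (2*0*41)*(-141) = 0*(-141) = 0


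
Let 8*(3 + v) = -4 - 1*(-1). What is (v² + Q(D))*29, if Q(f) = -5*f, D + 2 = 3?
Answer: 11861/64 ≈ 185.33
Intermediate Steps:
D = 1 (D = -2 + 3 = 1)
v = -27/8 (v = -3 + (-4 - 1*(-1))/8 = -3 + (-4 + 1)/8 = -3 + (⅛)*(-3) = -3 - 3/8 = -27/8 ≈ -3.3750)
(v² + Q(D))*29 = ((-27/8)² - 5*1)*29 = (729/64 - 5)*29 = (409/64)*29 = 11861/64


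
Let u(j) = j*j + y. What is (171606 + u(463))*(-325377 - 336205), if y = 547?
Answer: -255715997804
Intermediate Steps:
u(j) = 547 + j**2 (u(j) = j*j + 547 = j**2 + 547 = 547 + j**2)
(171606 + u(463))*(-325377 - 336205) = (171606 + (547 + 463**2))*(-325377 - 336205) = (171606 + (547 + 214369))*(-661582) = (171606 + 214916)*(-661582) = 386522*(-661582) = -255715997804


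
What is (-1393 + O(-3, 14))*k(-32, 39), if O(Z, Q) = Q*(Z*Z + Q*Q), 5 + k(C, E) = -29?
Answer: -50218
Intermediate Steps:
k(C, E) = -34 (k(C, E) = -5 - 29 = -34)
O(Z, Q) = Q*(Q**2 + Z**2) (O(Z, Q) = Q*(Z**2 + Q**2) = Q*(Q**2 + Z**2))
(-1393 + O(-3, 14))*k(-32, 39) = (-1393 + 14*(14**2 + (-3)**2))*(-34) = (-1393 + 14*(196 + 9))*(-34) = (-1393 + 14*205)*(-34) = (-1393 + 2870)*(-34) = 1477*(-34) = -50218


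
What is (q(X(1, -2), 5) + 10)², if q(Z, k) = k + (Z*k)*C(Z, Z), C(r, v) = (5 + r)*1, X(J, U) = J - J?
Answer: 225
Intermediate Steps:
X(J, U) = 0
C(r, v) = 5 + r
q(Z, k) = k + Z*k*(5 + Z) (q(Z, k) = k + (Z*k)*(5 + Z) = k + Z*k*(5 + Z))
(q(X(1, -2), 5) + 10)² = (5*(1 + 0*(5 + 0)) + 10)² = (5*(1 + 0*5) + 10)² = (5*(1 + 0) + 10)² = (5*1 + 10)² = (5 + 10)² = 15² = 225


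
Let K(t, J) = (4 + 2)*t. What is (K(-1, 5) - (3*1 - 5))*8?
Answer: -32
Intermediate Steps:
K(t, J) = 6*t
(K(-1, 5) - (3*1 - 5))*8 = (6*(-1) - (3*1 - 5))*8 = (-6 - (3 - 5))*8 = (-6 - 1*(-2))*8 = (-6 + 2)*8 = -4*8 = -32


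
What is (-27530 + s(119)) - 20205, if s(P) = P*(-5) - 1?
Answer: -48331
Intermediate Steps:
s(P) = -1 - 5*P (s(P) = -5*P - 1 = -1 - 5*P)
(-27530 + s(119)) - 20205 = (-27530 + (-1 - 5*119)) - 20205 = (-27530 + (-1 - 595)) - 20205 = (-27530 - 596) - 20205 = -28126 - 20205 = -48331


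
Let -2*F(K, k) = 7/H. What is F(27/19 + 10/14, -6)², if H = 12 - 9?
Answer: 49/36 ≈ 1.3611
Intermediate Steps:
H = 3
F(K, k) = -7/6 (F(K, k) = -7/(2*3) = -½*7/3 = -7/6)
F(27/19 + 10/14, -6)² = (-7/6)² = 49/36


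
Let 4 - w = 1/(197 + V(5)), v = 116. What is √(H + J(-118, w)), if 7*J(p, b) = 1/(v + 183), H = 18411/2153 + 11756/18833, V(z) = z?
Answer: 6*√1835767235472923125009/84865810757 ≈ 3.0292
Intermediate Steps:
w = 807/202 (w = 4 - 1/(197 + 5) = 4 - 1/202 = 807/202 ≈ 3.9950)
H = 372045031/40547449 (H = 18411*(1/2153) + 11756*(1/18833) = 18411/2153 + 11756/18833 = 372045031/40547449 ≈ 9.1756)
J(p, b) = 1/2093 (J(p, b) = 1/(7*(116 + 183)) = (⅐)/299 = (⅐)*(1/299) = 1/2093)
√(H + J(-118, w)) = √(372045031/40547449 + 1/2093) = √(778730797332/84865810757) = 6*√1835767235472923125009/84865810757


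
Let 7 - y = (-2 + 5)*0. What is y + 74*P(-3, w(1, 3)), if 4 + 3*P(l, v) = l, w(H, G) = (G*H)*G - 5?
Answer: -497/3 ≈ -165.67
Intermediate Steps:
y = 7 (y = 7 - (-2 + 5)*0 = 7 - 3*0 = 7 - 1*0 = 7 + 0 = 7)
w(H, G) = -5 + H*G² (w(H, G) = H*G² - 5 = -5 + H*G²)
P(l, v) = -4/3 + l/3
y + 74*P(-3, w(1, 3)) = 7 + 74*(-4/3 + (⅓)*(-3)) = 7 + 74*(-4/3 - 1) = 7 + 74*(-7/3) = 7 - 518/3 = -497/3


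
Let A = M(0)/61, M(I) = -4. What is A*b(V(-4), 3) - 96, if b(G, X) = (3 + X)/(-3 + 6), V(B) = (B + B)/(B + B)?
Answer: -5864/61 ≈ -96.131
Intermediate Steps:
V(B) = 1 (V(B) = (2*B)/((2*B)) = (2*B)*(1/(2*B)) = 1)
b(G, X) = 1 + X/3 (b(G, X) = (3 + X)/3 = (3 + X)*(⅓) = 1 + X/3)
A = -4/61 ≈ -0.065574
A*b(V(-4), 3) - 96 = -4*(1 + (⅓)*3)/61 - 96 = -4*(1 + 1)/61 - 96 = -4/61*2 - 96 = -8/61 - 96 = -5864/61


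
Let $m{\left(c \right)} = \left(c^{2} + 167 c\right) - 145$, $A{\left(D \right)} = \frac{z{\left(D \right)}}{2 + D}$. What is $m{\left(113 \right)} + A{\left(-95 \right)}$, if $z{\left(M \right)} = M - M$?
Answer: $31495$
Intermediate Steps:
$z{\left(M \right)} = 0$
$A{\left(D \right)} = 0$ ($A{\left(D \right)} = \frac{0}{2 + D} = 0$)
$m{\left(c \right)} = -145 + c^{2} + 167 c$
$m{\left(113 \right)} + A{\left(-95 \right)} = \left(-145 + 113^{2} + 167 \cdot 113\right) + 0 = \left(-145 + 12769 + 18871\right) + 0 = 31495 + 0 = 31495$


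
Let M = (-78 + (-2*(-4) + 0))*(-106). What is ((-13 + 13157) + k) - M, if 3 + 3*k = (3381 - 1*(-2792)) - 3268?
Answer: 20074/3 ≈ 6691.3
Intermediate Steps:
k = 2902/3 (k = -1 + ((3381 - 1*(-2792)) - 3268)/3 = -1 + ((3381 + 2792) - 3268)/3 = -1 + (6173 - 3268)/3 = -1 + (⅓)*2905 = -1 + 2905/3 = 2902/3 ≈ 967.33)
M = 7420 (M = (-78 + (8 + 0))*(-106) = (-78 + 8)*(-106) = -70*(-106) = 7420)
((-13 + 13157) + k) - M = ((-13 + 13157) + 2902/3) - 1*7420 = (13144 + 2902/3) - 7420 = 42334/3 - 7420 = 20074/3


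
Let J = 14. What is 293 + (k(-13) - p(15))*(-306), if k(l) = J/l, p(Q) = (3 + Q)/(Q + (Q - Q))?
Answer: 64333/65 ≈ 989.74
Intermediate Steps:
p(Q) = (3 + Q)/Q (p(Q) = (3 + Q)/(Q + 0) = (3 + Q)/Q)
k(l) = 14/l
293 + (k(-13) - p(15))*(-306) = 293 + (14/(-13) - (3 + 15)/15)*(-306) = 293 + (14*(-1/13) - 18/15)*(-306) = 293 + (-14/13 - 1*6/5)*(-306) = 293 + (-14/13 - 6/5)*(-306) = 293 - 148/65*(-306) = 293 + 45288/65 = 64333/65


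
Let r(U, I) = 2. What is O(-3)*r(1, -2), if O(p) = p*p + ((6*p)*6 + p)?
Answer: -204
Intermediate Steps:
O(p) = p² + 37*p (O(p) = p² + (36*p + p) = p² + 37*p)
O(-3)*r(1, -2) = -3*(37 - 3)*2 = -3*34*2 = -102*2 = -204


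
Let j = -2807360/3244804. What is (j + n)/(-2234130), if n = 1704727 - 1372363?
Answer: -134806653662/906164245065 ≈ -0.14877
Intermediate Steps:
j = -701840/811201 (j = -2807360*1/3244804 = -701840/811201 ≈ -0.86519)
n = 332364
(j + n)/(-2234130) = (-701840/811201 + 332364)/(-2234130) = (269613307324/811201)*(-1/2234130) = -134806653662/906164245065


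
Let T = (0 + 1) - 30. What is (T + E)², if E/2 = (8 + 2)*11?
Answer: 36481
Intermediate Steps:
T = -29 (T = 1 - 30 = -29)
E = 220 (E = 2*((8 + 2)*11) = 2*(10*11) = 2*110 = 220)
(T + E)² = (-29 + 220)² = 191² = 36481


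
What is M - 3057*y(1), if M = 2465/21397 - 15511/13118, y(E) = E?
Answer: -858356184219/280685846 ≈ -3058.1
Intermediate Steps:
M = -299552997/280685846 (M = 2465*(1/21397) - 15511*1/13118 = 2465/21397 - 15511/13118 = -299552997/280685846 ≈ -1.0672)
M - 3057*y(1) = -299552997/280685846 - 3057*1 = -299552997/280685846 - 3057 = -858356184219/280685846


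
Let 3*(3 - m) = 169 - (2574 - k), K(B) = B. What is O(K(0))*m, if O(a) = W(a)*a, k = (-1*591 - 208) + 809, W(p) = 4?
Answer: 0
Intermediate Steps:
k = 10 (k = (-591 - 208) + 809 = -799 + 809 = 10)
O(a) = 4*a
m = 2404/3 (m = 3 - (169 - (2574 - 1*10))/3 = 3 - (169 - (2574 - 10))/3 = 3 - (169 - 1*2564)/3 = 3 - (169 - 2564)/3 = 3 - ⅓*(-2395) = 3 + 2395/3 = 2404/3 ≈ 801.33)
O(K(0))*m = (4*0)*(2404/3) = 0*(2404/3) = 0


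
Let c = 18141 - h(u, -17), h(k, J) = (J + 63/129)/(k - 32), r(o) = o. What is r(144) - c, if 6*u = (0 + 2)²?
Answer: -36370872/2021 ≈ -17996.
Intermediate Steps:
u = ⅔ (u = (0 + 2)²/6 = (⅙)*2² = (⅙)*4 = ⅔ ≈ 0.66667)
h(k, J) = (21/43 + J)/(-32 + k) (h(k, J) = (J + 63*(1/129))/(-32 + k) = (J + 21/43)/(-32 + k) = (21/43 + J)/(-32 + k))
c = 36661896/2021 (c = 18141 - (21/43 - 17)/(-32 + ⅔) = 18141 - (-710)/((-94/3)*43) = 18141 - (-3)*(-710)/(94*43) = 18141 - 1*1065/2021 = 18141 - 1065/2021 = 36661896/2021 ≈ 18140.)
r(144) - c = 144 - 1*36661896/2021 = 144 - 36661896/2021 = -36370872/2021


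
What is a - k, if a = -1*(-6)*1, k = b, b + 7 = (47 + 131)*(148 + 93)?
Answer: -42885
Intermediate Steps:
b = 42891 (b = -7 + (47 + 131)*(148 + 93) = -7 + 178*241 = -7 + 42898 = 42891)
k = 42891
a = 6 (a = 6*1 = 6)
a - k = 6 - 1*42891 = 6 - 42891 = -42885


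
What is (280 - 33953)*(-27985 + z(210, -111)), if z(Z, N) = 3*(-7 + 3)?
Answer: 942742981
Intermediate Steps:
z(Z, N) = -12 (z(Z, N) = 3*(-4) = -12)
(280 - 33953)*(-27985 + z(210, -111)) = (280 - 33953)*(-27985 - 12) = -33673*(-27997) = 942742981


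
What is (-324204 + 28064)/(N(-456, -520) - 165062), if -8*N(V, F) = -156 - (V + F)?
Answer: 592280/330329 ≈ 1.7930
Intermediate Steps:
N(V, F) = 39/2 + F/8 + V/8 (N(V, F) = -(-156 - (V + F))/8 = -(-156 - (F + V))/8 = -(-156 + (-F - V))/8 = -(-156 - F - V)/8 = 39/2 + F/8 + V/8)
(-324204 + 28064)/(N(-456, -520) - 165062) = (-324204 + 28064)/((39/2 + (⅛)*(-520) + (⅛)*(-456)) - 165062) = -296140/((39/2 - 65 - 57) - 165062) = -296140/(-205/2 - 165062) = -296140/(-330329/2) = -296140*(-2/330329) = 592280/330329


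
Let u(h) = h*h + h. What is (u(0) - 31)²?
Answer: 961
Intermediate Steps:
u(h) = h + h² (u(h) = h² + h = h + h²)
(u(0) - 31)² = (0*(1 + 0) - 31)² = (0*1 - 31)² = (0 - 31)² = (-31)² = 961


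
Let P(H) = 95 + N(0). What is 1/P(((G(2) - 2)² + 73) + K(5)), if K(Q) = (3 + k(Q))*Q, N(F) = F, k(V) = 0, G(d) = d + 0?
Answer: 1/95 ≈ 0.010526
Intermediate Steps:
G(d) = d
K(Q) = 3*Q (K(Q) = (3 + 0)*Q = 3*Q)
P(H) = 95 (P(H) = 95 + 0 = 95)
1/P(((G(2) - 2)² + 73) + K(5)) = 1/95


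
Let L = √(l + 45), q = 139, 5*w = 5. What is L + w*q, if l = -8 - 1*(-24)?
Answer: 139 + √61 ≈ 146.81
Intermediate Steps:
w = 1 (w = (⅕)*5 = 1)
l = 16 (l = -8 + 24 = 16)
L = √61 (L = √(16 + 45) = √61 ≈ 7.8102)
L + w*q = √61 + 1*139 = √61 + 139 = 139 + √61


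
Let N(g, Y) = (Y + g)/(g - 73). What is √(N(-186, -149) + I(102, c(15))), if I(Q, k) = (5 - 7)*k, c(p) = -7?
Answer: √1025899/259 ≈ 3.9107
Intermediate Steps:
N(g, Y) = (Y + g)/(-73 + g)
I(Q, k) = -2*k
√(N(-186, -149) + I(102, c(15))) = √((-149 - 186)/(-73 - 186) - 2*(-7)) = √(-335/(-259) + 14) = √(-1/259*(-335) + 14) = √(335/259 + 14) = √(3961/259) = √1025899/259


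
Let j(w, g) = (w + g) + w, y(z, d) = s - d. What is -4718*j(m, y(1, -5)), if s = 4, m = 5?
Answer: -89642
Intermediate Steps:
y(z, d) = 4 - d
j(w, g) = g + 2*w (j(w, g) = (g + w) + w = g + 2*w)
-4718*j(m, y(1, -5)) = -4718*((4 - 1*(-5)) + 2*5) = -4718*((4 + 5) + 10) = -4718*(9 + 10) = -4718*19 = -89642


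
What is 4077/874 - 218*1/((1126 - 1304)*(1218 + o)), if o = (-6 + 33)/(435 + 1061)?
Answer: 661316926151/141738148830 ≈ 4.6658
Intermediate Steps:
o = 27/1496 ≈ 0.018048
4077/874 - 218*1/((1126 - 1304)*(1218 + o)) = 4077/874 - 218*1/((1126 - 1304)*(1218 + 27/1496)) = 4077*(1/874) - 218/((1822155/1496)*(-178)) = 4077/874 - 218/(-162171795/748) = 4077/874 - 218*(-748/162171795) = 4077/874 + 163064/162171795 = 661316926151/141738148830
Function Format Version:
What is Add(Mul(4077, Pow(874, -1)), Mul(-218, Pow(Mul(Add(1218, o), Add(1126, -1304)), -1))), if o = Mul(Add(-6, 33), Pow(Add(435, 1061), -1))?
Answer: Rational(661316926151, 141738148830) ≈ 4.6658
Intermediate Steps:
o = Rational(27, 1496) (o = Mul(27, Pow(1496, -1)) = Mul(27, Rational(1, 1496)) = Rational(27, 1496) ≈ 0.018048)
Add(Mul(4077, Pow(874, -1)), Mul(-218, Pow(Mul(Add(1218, o), Add(1126, -1304)), -1))) = Add(Mul(4077, Pow(874, -1)), Mul(-218, Pow(Mul(Add(1218, Rational(27, 1496)), Add(1126, -1304)), -1))) = Add(Mul(4077, Rational(1, 874)), Mul(-218, Pow(Mul(Rational(1822155, 1496), -178), -1))) = Add(Rational(4077, 874), Mul(-218, Pow(Rational(-162171795, 748), -1))) = Add(Rational(4077, 874), Mul(-218, Rational(-748, 162171795))) = Add(Rational(4077, 874), Rational(163064, 162171795)) = Rational(661316926151, 141738148830)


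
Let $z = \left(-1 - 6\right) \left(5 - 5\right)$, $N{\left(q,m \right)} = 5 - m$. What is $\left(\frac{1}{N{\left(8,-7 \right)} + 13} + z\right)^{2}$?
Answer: $\frac{1}{625} \approx 0.0016$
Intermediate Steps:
$z = 0$ ($z = \left(-1 - 6\right) 0 = \left(-7\right) 0 = 0$)
$\left(\frac{1}{N{\left(8,-7 \right)} + 13} + z\right)^{2} = \left(\frac{1}{\left(5 - -7\right) + 13} + 0\right)^{2} = \left(\frac{1}{\left(5 + 7\right) + 13} + 0\right)^{2} = \left(\frac{1}{12 + 13} + 0\right)^{2} = \left(\frac{1}{25} + 0\right)^{2} = \left(\frac{1}{25}\right)^{2} = \frac{1}{625}$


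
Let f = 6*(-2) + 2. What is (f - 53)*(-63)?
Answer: 3969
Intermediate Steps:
f = -10 (f = -12 + 2 = -10)
(f - 53)*(-63) = (-10 - 53)*(-63) = -63*(-63) = 3969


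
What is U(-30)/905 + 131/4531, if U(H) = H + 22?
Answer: 82307/4100555 ≈ 0.020072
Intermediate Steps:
U(H) = 22 + H
U(-30)/905 + 131/4531 = (22 - 30)/905 + 131/4531 = -8*1/905 + 131*(1/4531) = -8/905 + 131/4531 = 82307/4100555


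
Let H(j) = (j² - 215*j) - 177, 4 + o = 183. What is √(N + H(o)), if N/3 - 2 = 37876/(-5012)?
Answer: I*√10421203506/1253 ≈ 81.472*I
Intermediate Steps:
o = 179 (o = -4 + 183 = 179)
H(j) = -177 + j² - 215*j
N = -20889/1253 (N = 6 + 3*(37876/(-5012)) = 6 + 3*(37876*(-1/5012)) = 6 + 3*(-9469/1253) = 6 - 28407/1253 = -20889/1253 ≈ -16.671)
√(N + H(o)) = √(-20889/1253 + (-177 + 179² - 215*179)) = √(-20889/1253 + (-177 + 32041 - 38485)) = √(-20889/1253 - 6621) = √(-8317002/1253) = I*√10421203506/1253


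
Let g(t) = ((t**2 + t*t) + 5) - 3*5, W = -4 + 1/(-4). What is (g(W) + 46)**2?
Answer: 332929/64 ≈ 5202.0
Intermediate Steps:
W = -17/4 (W = -4 - 1/4 = -17/4 ≈ -4.2500)
g(t) = -10 + 2*t**2 (g(t) = ((t**2 + t**2) + 5) - 15 = (2*t**2 + 5) - 15 = (5 + 2*t**2) - 15 = -10 + 2*t**2)
(g(W) + 46)**2 = ((-10 + 2*(-17/4)**2) + 46)**2 = ((-10 + 2*(289/16)) + 46)**2 = ((-10 + 289/8) + 46)**2 = (209/8 + 46)**2 = (577/8)**2 = 332929/64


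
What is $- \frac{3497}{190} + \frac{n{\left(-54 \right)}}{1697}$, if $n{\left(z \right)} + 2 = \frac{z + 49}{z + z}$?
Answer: $- \frac{320478131}{17411220} \approx -18.406$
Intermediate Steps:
$n{\left(z \right)} = -2 + \frac{49 + z}{2 z}$ ($n{\left(z \right)} = -2 + \frac{z + 49}{z + z} = -2 + \frac{49 + z}{2 z}$)
$- \frac{3497}{190} + \frac{n{\left(-54 \right)}}{1697} = - \frac{3497}{190} + \frac{\frac{1}{2} \frac{1}{-54} \left(49 - -162\right)}{1697} = \left(-3497\right) \frac{1}{190} + \frac{1}{2} \left(- \frac{1}{54}\right) \left(49 + 162\right) \frac{1}{1697} = - \frac{3497}{190} + \frac{1}{2} \left(- \frac{1}{54}\right) 211 \cdot \frac{1}{1697} = - \frac{3497}{190} - \frac{211}{183276} = - \frac{320478131}{17411220}$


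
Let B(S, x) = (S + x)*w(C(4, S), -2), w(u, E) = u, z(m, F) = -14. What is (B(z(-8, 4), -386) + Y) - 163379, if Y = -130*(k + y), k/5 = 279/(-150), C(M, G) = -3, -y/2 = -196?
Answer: -211930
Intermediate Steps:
y = 392 (y = -2*(-196) = 392)
k = -93/10 (k = 5*(279/(-150)) = 5*(279*(-1/150)) = 5*(-93/50) = -93/10 ≈ -9.3000)
B(S, x) = -3*S - 3*x (B(S, x) = (S + x)*(-3) = -3*S - 3*x)
Y = -49751 (Y = -130*(-93/10 + 392) = -130*3827/10 = -49751)
(B(z(-8, 4), -386) + Y) - 163379 = ((-3*(-14) - 3*(-386)) - 49751) - 163379 = ((42 + 1158) - 49751) - 163379 = (1200 - 49751) - 163379 = -48551 - 163379 = -211930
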